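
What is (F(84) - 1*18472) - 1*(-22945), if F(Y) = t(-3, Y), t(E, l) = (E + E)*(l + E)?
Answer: 3987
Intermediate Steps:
t(E, l) = 2*E*(E + l) (t(E, l) = (2*E)*(E + l) = 2*E*(E + l))
F(Y) = 18 - 6*Y (F(Y) = 2*(-3)*(-3 + Y) = 18 - 6*Y)
(F(84) - 1*18472) - 1*(-22945) = ((18 - 6*84) - 1*18472) - 1*(-22945) = ((18 - 504) - 18472) + 22945 = (-486 - 18472) + 22945 = -18958 + 22945 = 3987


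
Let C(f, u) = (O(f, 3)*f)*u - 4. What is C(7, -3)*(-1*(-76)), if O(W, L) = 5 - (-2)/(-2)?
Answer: -6688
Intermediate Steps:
O(W, L) = 4 (O(W, L) = 5 - (-2)*(-1)/2 = 5 - 1*1 = 5 - 1 = 4)
C(f, u) = -4 + 4*f*u (C(f, u) = (4*f)*u - 4 = 4*f*u - 4 = -4 + 4*f*u)
C(7, -3)*(-1*(-76)) = (-4 + 4*7*(-3))*(-1*(-76)) = (-4 - 84)*76 = -88*76 = -6688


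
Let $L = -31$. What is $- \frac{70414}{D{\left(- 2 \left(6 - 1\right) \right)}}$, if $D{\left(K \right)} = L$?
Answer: $\frac{70414}{31} \approx 2271.4$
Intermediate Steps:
$D{\left(K \right)} = -31$
$- \frac{70414}{D{\left(- 2 \left(6 - 1\right) \right)}} = - \frac{70414}{-31} = \left(-70414\right) \left(- \frac{1}{31}\right) = \frac{70414}{31}$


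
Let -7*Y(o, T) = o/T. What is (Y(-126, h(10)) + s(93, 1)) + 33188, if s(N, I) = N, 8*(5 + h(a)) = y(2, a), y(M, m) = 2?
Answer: 632267/19 ≈ 33277.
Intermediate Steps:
h(a) = -19/4 (h(a) = -5 + (⅛)*2 = -5 + ¼ = -19/4)
Y(o, T) = -o/(7*T)
(Y(-126, h(10)) + s(93, 1)) + 33188 = (-⅐*(-126)/(-19/4) + 93) + 33188 = (-⅐*(-126)*(-4/19) + 93) + 33188 = (-72/19 + 93) + 33188 = 1695/19 + 33188 = 632267/19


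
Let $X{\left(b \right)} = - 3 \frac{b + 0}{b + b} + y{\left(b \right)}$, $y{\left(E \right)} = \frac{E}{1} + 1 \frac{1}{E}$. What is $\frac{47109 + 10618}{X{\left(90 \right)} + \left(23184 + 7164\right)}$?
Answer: $\frac{2597715}{1369643} \approx 1.8966$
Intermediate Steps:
$y{\left(E \right)} = E + \frac{1}{E}$ ($y{\left(E \right)} = E 1 + \frac{1}{E} = E + \frac{1}{E}$)
$X{\left(b \right)} = - \frac{3}{2} + b + \frac{1}{b}$ ($X{\left(b \right)} = - 3 \frac{b + 0}{b + b} + \left(b + \frac{1}{b}\right) = - 3 \frac{b}{2 b} + \left(b + \frac{1}{b}\right) = - 3 b \frac{1}{2 b} + \left(b + \frac{1}{b}\right) = \left(-3\right) \frac{1}{2} + \left(b + \frac{1}{b}\right) = - \frac{3}{2} + \left(b + \frac{1}{b}\right) = - \frac{3}{2} + b + \frac{1}{b}$)
$\frac{47109 + 10618}{X{\left(90 \right)} + \left(23184 + 7164\right)} = \frac{47109 + 10618}{\left(- \frac{3}{2} + 90 + \frac{1}{90}\right) + \left(23184 + 7164\right)} = \frac{57727}{\left(- \frac{3}{2} + 90 + \frac{1}{90}\right) + 30348} = \frac{57727}{\frac{3983}{45} + 30348} = \frac{57727}{\frac{1369643}{45}} = 57727 \cdot \frac{45}{1369643} = \frac{2597715}{1369643}$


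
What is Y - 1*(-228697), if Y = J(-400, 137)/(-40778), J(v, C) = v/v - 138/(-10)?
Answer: 23314515628/101945 ≈ 2.2870e+5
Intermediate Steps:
J(v, C) = 74/5 (J(v, C) = 1 - 138*(-⅒) = 1 + 69/5 = 74/5)
Y = -37/101945 (Y = (74/5)/(-40778) = (74/5)*(-1/40778) = -37/101945 ≈ -0.00036294)
Y - 1*(-228697) = -37/101945 - 1*(-228697) = -37/101945 + 228697 = 23314515628/101945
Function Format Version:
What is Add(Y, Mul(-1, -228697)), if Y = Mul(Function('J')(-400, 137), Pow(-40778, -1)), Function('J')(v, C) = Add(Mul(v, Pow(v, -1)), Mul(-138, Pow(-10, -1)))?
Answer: Rational(23314515628, 101945) ≈ 2.2870e+5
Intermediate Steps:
Function('J')(v, C) = Rational(74, 5) (Function('J')(v, C) = Add(1, Mul(-138, Rational(-1, 10))) = Add(1, Rational(69, 5)) = Rational(74, 5))
Y = Rational(-37, 101945) (Y = Mul(Rational(74, 5), Pow(-40778, -1)) = Mul(Rational(74, 5), Rational(-1, 40778)) = Rational(-37, 101945) ≈ -0.00036294)
Add(Y, Mul(-1, -228697)) = Add(Rational(-37, 101945), Mul(-1, -228697)) = Add(Rational(-37, 101945), 228697) = Rational(23314515628, 101945)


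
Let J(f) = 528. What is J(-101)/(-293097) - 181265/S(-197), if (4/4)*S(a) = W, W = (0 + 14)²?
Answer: -361417219/390796 ≈ -924.82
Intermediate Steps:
W = 196 (W = 14² = 196)
S(a) = 196
J(-101)/(-293097) - 181265/S(-197) = 528/(-293097) - 181265/196 = 528*(-1/293097) - 181265*1/196 = -176/97699 - 25895/28 = -361417219/390796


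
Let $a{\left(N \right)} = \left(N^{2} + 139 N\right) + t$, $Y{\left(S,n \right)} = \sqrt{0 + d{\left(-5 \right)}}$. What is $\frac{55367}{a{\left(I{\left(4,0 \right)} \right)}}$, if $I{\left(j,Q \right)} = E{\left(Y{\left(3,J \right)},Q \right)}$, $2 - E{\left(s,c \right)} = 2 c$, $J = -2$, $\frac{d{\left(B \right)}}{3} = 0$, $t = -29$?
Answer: $\frac{55367}{253} \approx 218.84$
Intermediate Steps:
$d{\left(B \right)} = 0$ ($d{\left(B \right)} = 3 \cdot 0 = 0$)
$Y{\left(S,n \right)} = 0$ ($Y{\left(S,n \right)} = \sqrt{0 + 0} = \sqrt{0} = 0$)
$E{\left(s,c \right)} = 2 - 2 c$
$I{\left(j,Q \right)} = 2 - 2 Q$
$a{\left(N \right)} = -29 + N^{2} + 139 N$ ($a{\left(N \right)} = \left(N^{2} + 139 N\right) - 29 = -29 + N^{2} + 139 N$)
$\frac{55367}{a{\left(I{\left(4,0 \right)} \right)}} = \frac{55367}{-29 + \left(2 - 0\right)^{2} + 139 \left(2 - 0\right)} = \frac{55367}{-29 + \left(2 + 0\right)^{2} + 139 \left(2 + 0\right)} = \frac{55367}{-29 + 2^{2} + 139 \cdot 2} = \frac{55367}{-29 + 4 + 278} = \frac{55367}{253}$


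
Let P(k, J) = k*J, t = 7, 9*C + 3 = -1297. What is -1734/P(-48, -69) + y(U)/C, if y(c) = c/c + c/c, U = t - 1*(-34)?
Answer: -96409/179400 ≈ -0.53740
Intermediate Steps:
C = -1300/9 (C = -1/3 + (1/9)*(-1297) = -1/3 - 1297/9 = -1300/9 ≈ -144.44)
U = 41 (U = 7 - 1*(-34) = 7 + 34 = 41)
P(k, J) = J*k
y(c) = 2 (y(c) = 1 + 1 = 2)
-1734/P(-48, -69) + y(U)/C = -1734/((-69*(-48))) + 2/(-1300/9) = -1734/3312 + 2*(-9/1300) = -1734*1/3312 - 9/650 = -289/552 - 9/650 = -96409/179400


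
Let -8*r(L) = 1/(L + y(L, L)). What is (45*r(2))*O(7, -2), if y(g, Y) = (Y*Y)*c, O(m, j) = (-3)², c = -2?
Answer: 135/16 ≈ 8.4375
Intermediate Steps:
O(m, j) = 9
y(g, Y) = -2*Y² (y(g, Y) = (Y*Y)*(-2) = Y²*(-2) = -2*Y²)
r(L) = -1/(8*(L - 2*L²))
(45*r(2))*O(7, -2) = (45*((⅛)/(2*(-1 + 2*2))))*9 = (45*((⅛)*(½)/(-1 + 4)))*9 = (45*((⅛)*(½)/3))*9 = (45*((⅛)*(½)*(⅓)))*9 = (45*(1/48))*9 = (15/16)*9 = 135/16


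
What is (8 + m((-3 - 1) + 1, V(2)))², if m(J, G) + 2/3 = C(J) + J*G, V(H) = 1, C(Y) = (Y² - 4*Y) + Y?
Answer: 4489/9 ≈ 498.78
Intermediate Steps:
C(Y) = Y² - 3*Y
m(J, G) = -⅔ + G*J + J*(-3 + J) (m(J, G) = -⅔ + (J*(-3 + J) + J*G) = -⅔ + (J*(-3 + J) + G*J) = -⅔ + (G*J + J*(-3 + J)) = -⅔ + G*J + J*(-3 + J))
(8 + m((-3 - 1) + 1, V(2)))² = (8 + (-⅔ + 1*((-3 - 1) + 1) + ((-3 - 1) + 1)*(-3 + ((-3 - 1) + 1))))² = (8 + (-⅔ + 1*(-4 + 1) + (-4 + 1)*(-3 + (-4 + 1))))² = (8 + (-⅔ + 1*(-3) - 3*(-3 - 3)))² = (8 + (-⅔ - 3 - 3*(-6)))² = (8 + (-⅔ - 3 + 18))² = (8 + 43/3)² = (67/3)² = 4489/9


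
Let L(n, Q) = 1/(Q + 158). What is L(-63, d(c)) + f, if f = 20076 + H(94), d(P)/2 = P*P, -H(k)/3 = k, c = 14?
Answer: 10886701/550 ≈ 19794.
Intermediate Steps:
H(k) = -3*k
d(P) = 2*P² (d(P) = 2*(P*P) = 2*P²)
L(n, Q) = 1/(158 + Q)
f = 19794 (f = 20076 - 3*94 = 20076 - 282 = 19794)
L(-63, d(c)) + f = 1/(158 + 2*14²) + 19794 = 1/(158 + 2*196) + 19794 = 1/(158 + 392) + 19794 = 1/550 + 19794 = 10886701/550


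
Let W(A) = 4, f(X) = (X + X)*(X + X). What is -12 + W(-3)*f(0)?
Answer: -12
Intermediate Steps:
f(X) = 4*X**2 (f(X) = (2*X)*(2*X) = 4*X**2)
-12 + W(-3)*f(0) = -12 + 4*(4*0**2) = -12 + 4*(4*0) = -12 + 4*0 = -12 + 0 = -12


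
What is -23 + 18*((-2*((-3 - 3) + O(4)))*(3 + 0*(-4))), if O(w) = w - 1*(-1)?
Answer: 85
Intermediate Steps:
O(w) = 1 + w (O(w) = w + 1 = 1 + w)
-23 + 18*((-2*((-3 - 3) + O(4)))*(3 + 0*(-4))) = -23 + 18*((-2*((-3 - 3) + (1 + 4)))*(3 + 0*(-4))) = -23 + 18*((-2*(-6 + 5))*(3 + 0)) = -23 + 18*(-2*(-1)*3) = -23 + 18*(2*3) = -23 + 18*6 = -23 + 108 = 85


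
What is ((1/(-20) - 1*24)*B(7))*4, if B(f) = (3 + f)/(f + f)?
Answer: -481/7 ≈ -68.714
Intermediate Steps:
B(f) = (3 + f)/(2*f) (B(f) = (3 + f)/((2*f)) = (3 + f)*(1/(2*f)) = (3 + f)/(2*f))
((1/(-20) - 1*24)*B(7))*4 = ((1/(-20) - 1*24)*((1/2)*(3 + 7)/7))*4 = ((-1/20 - 24)*((1/2)*(1/7)*10))*4 = -481/20*5/7*4 = -481/28*4 = -481/7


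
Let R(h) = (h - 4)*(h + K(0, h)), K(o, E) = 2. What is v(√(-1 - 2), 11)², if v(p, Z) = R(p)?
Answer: 109 + 44*I*√3 ≈ 109.0 + 76.21*I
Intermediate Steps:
R(h) = (-4 + h)*(2 + h) (R(h) = (h - 4)*(h + 2) = (-4 + h)*(2 + h))
v(p, Z) = -8 + p² - 2*p
v(√(-1 - 2), 11)² = (-8 + (√(-1 - 2))² - 2*√(-1 - 2))² = (-8 + (√(-3))² - 2*I*√3)² = (-8 + (I*√3)² - 2*I*√3)² = (-8 - 3 - 2*I*√3)² = (-11 - 2*I*√3)²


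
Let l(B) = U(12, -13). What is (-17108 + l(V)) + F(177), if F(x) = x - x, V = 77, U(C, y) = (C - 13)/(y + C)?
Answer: -17107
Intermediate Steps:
U(C, y) = (-13 + C)/(C + y)
l(B) = 1 (l(B) = (-13 + 12)/(12 - 13) = -1/(-1) = -1*(-1) = 1)
F(x) = 0
(-17108 + l(V)) + F(177) = (-17108 + 1) + 0 = -17107 + 0 = -17107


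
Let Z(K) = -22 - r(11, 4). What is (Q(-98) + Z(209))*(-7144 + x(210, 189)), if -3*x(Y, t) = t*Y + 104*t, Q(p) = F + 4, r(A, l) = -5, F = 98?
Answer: -2288710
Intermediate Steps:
Z(K) = -17 (Z(K) = -22 - 1*(-5) = -22 + 5 = -17)
Q(p) = 102 (Q(p) = 98 + 4 = 102)
x(Y, t) = -104*t/3 - Y*t/3 (x(Y, t) = -(t*Y + 104*t)/3 = -(Y*t + 104*t)/3 = -(104*t + Y*t)/3 = -104*t/3 - Y*t/3)
(Q(-98) + Z(209))*(-7144 + x(210, 189)) = (102 - 17)*(-7144 - ⅓*189*(104 + 210)) = 85*(-7144 - ⅓*189*314) = 85*(-7144 - 19782) = 85*(-26926) = -2288710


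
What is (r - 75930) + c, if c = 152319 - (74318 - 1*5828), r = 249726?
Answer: 257625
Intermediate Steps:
c = 83829 (c = 152319 - (74318 - 5828) = 152319 - 1*68490 = 152319 - 68490 = 83829)
(r - 75930) + c = (249726 - 75930) + 83829 = 173796 + 83829 = 257625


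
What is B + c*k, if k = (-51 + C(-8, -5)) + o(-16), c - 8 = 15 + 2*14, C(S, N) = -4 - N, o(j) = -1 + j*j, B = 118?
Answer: 10573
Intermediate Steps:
o(j) = -1 + j**2
c = 51 (c = 8 + (15 + 2*14) = 8 + (15 + 28) = 8 + 43 = 51)
k = 205 (k = (-51 + (-4 - 1*(-5))) + (-1 + (-16)**2) = (-51 + (-4 + 5)) + (-1 + 256) = (-51 + 1) + 255 = -50 + 255 = 205)
B + c*k = 118 + 51*205 = 118 + 10455 = 10573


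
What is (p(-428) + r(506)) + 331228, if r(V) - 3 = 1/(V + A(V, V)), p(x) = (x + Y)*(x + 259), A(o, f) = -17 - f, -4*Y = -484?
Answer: 6512937/17 ≈ 3.8311e+5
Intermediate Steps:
Y = 121 (Y = -¼*(-484) = 121)
p(x) = (121 + x)*(259 + x) (p(x) = (x + 121)*(x + 259) = (121 + x)*(259 + x))
r(V) = 50/17 (r(V) = 3 + 1/(V + (-17 - V)) = 3 + 1/(-17) = 3 - 1/17 = 50/17)
(p(-428) + r(506)) + 331228 = ((31339 + (-428)² + 380*(-428)) + 50/17) + 331228 = ((31339 + 183184 - 162640) + 50/17) + 331228 = (51883 + 50/17) + 331228 = 882061/17 + 331228 = 6512937/17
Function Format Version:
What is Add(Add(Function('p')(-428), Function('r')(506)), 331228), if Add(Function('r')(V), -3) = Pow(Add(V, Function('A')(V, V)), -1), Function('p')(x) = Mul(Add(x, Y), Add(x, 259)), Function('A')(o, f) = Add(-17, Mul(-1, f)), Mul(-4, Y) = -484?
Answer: Rational(6512937, 17) ≈ 3.8311e+5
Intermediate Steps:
Y = 121 (Y = Mul(Rational(-1, 4), -484) = 121)
Function('p')(x) = Mul(Add(121, x), Add(259, x)) (Function('p')(x) = Mul(Add(x, 121), Add(x, 259)) = Mul(Add(121, x), Add(259, x)))
Function('r')(V) = Rational(50, 17) (Function('r')(V) = Add(3, Pow(Add(V, Add(-17, Mul(-1, V))), -1)) = Add(3, Pow(-17, -1)) = Add(3, Rational(-1, 17)) = Rational(50, 17))
Add(Add(Function('p')(-428), Function('r')(506)), 331228) = Add(Add(Add(31339, Pow(-428, 2), Mul(380, -428)), Rational(50, 17)), 331228) = Add(Add(Add(31339, 183184, -162640), Rational(50, 17)), 331228) = Add(Add(51883, Rational(50, 17)), 331228) = Add(Rational(882061, 17), 331228) = Rational(6512937, 17)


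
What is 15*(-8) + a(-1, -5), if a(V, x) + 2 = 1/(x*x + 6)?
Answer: -3781/31 ≈ -121.97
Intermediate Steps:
a(V, x) = -2 + 1/(6 + x**2) (a(V, x) = -2 + 1/(x*x + 6) = -2 + 1/(x**2 + 6) = -2 + 1/(6 + x**2))
15*(-8) + a(-1, -5) = 15*(-8) + (-11 - 2*(-5)**2)/(6 + (-5)**2) = -120 + (-11 - 2*25)/(6 + 25) = -120 + (-11 - 50)/31 = -120 + (1/31)*(-61) = -120 - 61/31 = -3781/31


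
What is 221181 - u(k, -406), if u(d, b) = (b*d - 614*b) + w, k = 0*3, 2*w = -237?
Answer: -55969/2 ≈ -27985.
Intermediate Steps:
w = -237/2 (w = (1/2)*(-237) = -237/2 ≈ -118.50)
k = 0
u(d, b) = -237/2 - 614*b + b*d (u(d, b) = (b*d - 614*b) - 237/2 = (-614*b + b*d) - 237/2 = -237/2 - 614*b + b*d)
221181 - u(k, -406) = 221181 - (-237/2 - 614*(-406) - 406*0) = 221181 - (-237/2 + 249284 + 0) = 221181 - 1*498331/2 = 221181 - 498331/2 = -55969/2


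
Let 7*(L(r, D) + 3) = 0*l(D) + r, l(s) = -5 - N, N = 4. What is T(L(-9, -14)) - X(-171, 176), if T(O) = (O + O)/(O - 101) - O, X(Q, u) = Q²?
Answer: -150831789/5159 ≈ -29237.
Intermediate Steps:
l(s) = -9 (l(s) = -5 - 1*4 = -5 - 4 = -9)
L(r, D) = -3 + r/7 (L(r, D) = -3 + (0*(-9) + r)/7 = -3 + (0 + r)/7 = -3 + r/7)
T(O) = -O + 2*O/(-101 + O) (T(O) = (2*O)/(-101 + O) - O = 2*O/(-101 + O) - O = -O + 2*O/(-101 + O))
T(L(-9, -14)) - X(-171, 176) = (-3 + (⅐)*(-9))*(103 - (-3 + (⅐)*(-9)))/(-101 + (-3 + (⅐)*(-9))) - 1*(-171)² = (-3 - 9/7)*(103 - (-3 - 9/7))/(-101 + (-3 - 9/7)) - 1*29241 = -30*(103 - 1*(-30/7))/(7*(-101 - 30/7)) - 29241 = -30*(103 + 30/7)/(7*(-737/7)) - 29241 = -30/7*(-7/737)*751/7 - 29241 = 22530/5159 - 29241 = -150831789/5159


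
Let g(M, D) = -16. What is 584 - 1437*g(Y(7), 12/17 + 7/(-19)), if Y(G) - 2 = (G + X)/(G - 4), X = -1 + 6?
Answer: 23576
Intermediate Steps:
X = 5
Y(G) = 2 + (5 + G)/(-4 + G) (Y(G) = 2 + (G + 5)/(G - 4) = 2 + (5 + G)/(-4 + G))
584 - 1437*g(Y(7), 12/17 + 7/(-19)) = 584 - 1437*(-16) = 584 + 22992 = 23576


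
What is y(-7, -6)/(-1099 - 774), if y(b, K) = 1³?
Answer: -1/1873 ≈ -0.00053390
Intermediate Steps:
y(b, K) = 1
y(-7, -6)/(-1099 - 774) = 1/(-1099 - 774) = 1/(-1873) = -1/1873*1 = -1/1873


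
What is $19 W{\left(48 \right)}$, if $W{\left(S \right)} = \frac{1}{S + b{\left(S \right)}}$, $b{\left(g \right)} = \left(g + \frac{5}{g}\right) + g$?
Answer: $\frac{912}{6917} \approx 0.13185$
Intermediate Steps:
$b{\left(g \right)} = 2 g + \frac{5}{g}$
$W{\left(S \right)} = \frac{1}{3 S + \frac{5}{S}}$ ($W{\left(S \right)} = \frac{1}{S + \left(2 S + \frac{5}{S}\right)} = \frac{1}{3 S + \frac{5}{S}}$)
$19 W{\left(48 \right)} = 19 \frac{48}{5 + 3 \cdot 48^{2}} = 19 \frac{48}{5 + 3 \cdot 2304} = 19 \frac{48}{5 + 6912} = 19 \cdot \frac{48}{6917} = \frac{912}{6917}$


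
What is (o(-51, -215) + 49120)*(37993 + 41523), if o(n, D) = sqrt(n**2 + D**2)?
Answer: 3905825920 + 79516*sqrt(48826) ≈ 3.9234e+9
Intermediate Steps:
o(n, D) = sqrt(D**2 + n**2)
(o(-51, -215) + 49120)*(37993 + 41523) = (sqrt((-215)**2 + (-51)**2) + 49120)*(37993 + 41523) = (sqrt(46225 + 2601) + 49120)*79516 = (sqrt(48826) + 49120)*79516 = (49120 + sqrt(48826))*79516 = 3905825920 + 79516*sqrt(48826)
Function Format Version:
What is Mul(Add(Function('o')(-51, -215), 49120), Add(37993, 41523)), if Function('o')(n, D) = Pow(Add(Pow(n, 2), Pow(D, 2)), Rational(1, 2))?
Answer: Add(3905825920, Mul(79516, Pow(48826, Rational(1, 2)))) ≈ 3.9234e+9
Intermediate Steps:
Function('o')(n, D) = Pow(Add(Pow(D, 2), Pow(n, 2)), Rational(1, 2))
Mul(Add(Function('o')(-51, -215), 49120), Add(37993, 41523)) = Mul(Add(Pow(Add(Pow(-215, 2), Pow(-51, 2)), Rational(1, 2)), 49120), Add(37993, 41523)) = Mul(Add(Pow(Add(46225, 2601), Rational(1, 2)), 49120), 79516) = Mul(Add(Pow(48826, Rational(1, 2)), 49120), 79516) = Mul(Add(49120, Pow(48826, Rational(1, 2))), 79516) = Add(3905825920, Mul(79516, Pow(48826, Rational(1, 2))))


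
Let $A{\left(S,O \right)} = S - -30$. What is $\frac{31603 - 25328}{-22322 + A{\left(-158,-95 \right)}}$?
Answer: $- \frac{251}{898} \approx -0.27951$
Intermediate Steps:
$A{\left(S,O \right)} = 30 + S$ ($A{\left(S,O \right)} = S + 30 = 30 + S$)
$\frac{31603 - 25328}{-22322 + A{\left(-158,-95 \right)}} = \frac{31603 - 25328}{-22322 + \left(30 - 158\right)} = \frac{6275}{-22322 - 128} = \frac{6275}{-22450} = 6275 \left(- \frac{1}{22450}\right) = - \frac{251}{898}$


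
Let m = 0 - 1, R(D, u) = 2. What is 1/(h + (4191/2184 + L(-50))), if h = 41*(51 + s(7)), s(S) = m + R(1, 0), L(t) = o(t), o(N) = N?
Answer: 728/1517093 ≈ 0.00047986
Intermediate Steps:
L(t) = t
m = -1
s(S) = 1 (s(S) = -1 + 2 = 1)
h = 2132 (h = 41*(51 + 1) = 41*52 = 2132)
1/(h + (4191/2184 + L(-50))) = 1/(2132 + (4191/2184 - 50)) = 1/(2132 + (4191*(1/2184) - 50)) = 1/(2132 + (1397/728 - 50)) = 1/(2132 - 35003/728) = 1/(1517093/728) = 728/1517093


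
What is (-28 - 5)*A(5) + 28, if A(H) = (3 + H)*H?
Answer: -1292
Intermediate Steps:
A(H) = H*(3 + H)
(-28 - 5)*A(5) + 28 = (-28 - 5)*(5*(3 + 5)) + 28 = -165*8 + 28 = -33*40 + 28 = -1320 + 28 = -1292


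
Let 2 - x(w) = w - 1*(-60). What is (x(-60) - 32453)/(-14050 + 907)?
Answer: 10817/4381 ≈ 2.4691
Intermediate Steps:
x(w) = -58 - w (x(w) = 2 - (w - 1*(-60)) = 2 - (w + 60) = 2 - (60 + w) = 2 + (-60 - w) = -58 - w)
(x(-60) - 32453)/(-14050 + 907) = ((-58 - 1*(-60)) - 32453)/(-14050 + 907) = ((-58 + 60) - 32453)/(-13143) = (2 - 32453)*(-1/13143) = -32451*(-1/13143) = 10817/4381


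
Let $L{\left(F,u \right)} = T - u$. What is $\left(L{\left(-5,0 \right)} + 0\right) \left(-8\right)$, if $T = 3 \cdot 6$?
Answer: $-144$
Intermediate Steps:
$T = 18$
$L{\left(F,u \right)} = 18 - u$
$\left(L{\left(-5,0 \right)} + 0\right) \left(-8\right) = \left(\left(18 - 0\right) + 0\right) \left(-8\right) = \left(\left(18 + 0\right) + 0\right) \left(-8\right) = \left(18 + 0\right) \left(-8\right) = 18 \left(-8\right) = -144$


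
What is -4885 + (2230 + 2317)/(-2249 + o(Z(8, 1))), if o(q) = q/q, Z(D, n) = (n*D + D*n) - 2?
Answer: -10986027/2248 ≈ -4887.0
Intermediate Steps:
Z(D, n) = -2 + 2*D*n (Z(D, n) = (D*n + D*n) - 2 = 2*D*n - 2 = -2 + 2*D*n)
o(q) = 1
-4885 + (2230 + 2317)/(-2249 + o(Z(8, 1))) = -4885 + (2230 + 2317)/(-2249 + 1) = -4885 + 4547/(-2248) = -4885 + 4547*(-1/2248) = -4885 - 4547/2248 = -10986027/2248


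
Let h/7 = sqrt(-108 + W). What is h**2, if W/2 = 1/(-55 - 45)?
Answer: -264649/50 ≈ -5293.0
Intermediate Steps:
W = -1/50 (W = 2/(-55 - 45) = 2/(-100) = 2*(-1/100) = -1/50 ≈ -0.020000)
h = 7*I*sqrt(10802)/10 (h = 7*sqrt(-108 - 1/50) = 7*sqrt(-5401/50) = 7*(I*sqrt(10802)/10) = 7*I*sqrt(10802)/10 ≈ 72.753*I)
h**2 = (7*I*sqrt(10802)/10)**2 = -264649/50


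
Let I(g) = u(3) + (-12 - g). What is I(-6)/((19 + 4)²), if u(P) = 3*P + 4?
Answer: 7/529 ≈ 0.013233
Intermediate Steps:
u(P) = 4 + 3*P
I(g) = 1 - g (I(g) = (4 + 3*3) + (-12 - g) = (4 + 9) + (-12 - g) = 13 + (-12 - g) = 1 - g)
I(-6)/((19 + 4)²) = (1 - 1*(-6))/((19 + 4)²) = (1 + 6)/(23²) = 7/529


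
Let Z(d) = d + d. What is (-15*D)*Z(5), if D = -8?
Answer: 1200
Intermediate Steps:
Z(d) = 2*d
(-15*D)*Z(5) = (-15*(-8))*(2*5) = 120*10 = 1200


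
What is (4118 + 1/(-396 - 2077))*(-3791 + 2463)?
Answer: -13524103664/2473 ≈ -5.4687e+6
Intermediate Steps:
(4118 + 1/(-396 - 2077))*(-3791 + 2463) = (4118 + 1/(-2473))*(-1328) = (4118 - 1/2473)*(-1328) = (10183813/2473)*(-1328) = -13524103664/2473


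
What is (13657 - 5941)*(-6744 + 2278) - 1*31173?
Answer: -34490829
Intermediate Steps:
(13657 - 5941)*(-6744 + 2278) - 1*31173 = 7716*(-4466) - 31173 = -34459656 - 31173 = -34490829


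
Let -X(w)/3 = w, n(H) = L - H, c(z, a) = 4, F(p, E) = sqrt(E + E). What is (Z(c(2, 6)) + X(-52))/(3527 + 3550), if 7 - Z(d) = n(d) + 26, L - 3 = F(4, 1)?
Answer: 46/2359 - sqrt(2)/7077 ≈ 0.019300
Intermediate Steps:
F(p, E) = sqrt(2)*sqrt(E) (F(p, E) = sqrt(2*E) = sqrt(2)*sqrt(E))
L = 3 + sqrt(2) (L = 3 + sqrt(2)*sqrt(1) = 3 + sqrt(2)*1 = 3 + sqrt(2) ≈ 4.4142)
n(H) = 3 + sqrt(2) - H (n(H) = (3 + sqrt(2)) - H = 3 + sqrt(2) - H)
X(w) = -3*w
Z(d) = -22 + d - sqrt(2) (Z(d) = 7 - ((3 + sqrt(2) - d) + 26) = 7 - (29 + sqrt(2) - d) = 7 + (-29 + d - sqrt(2)) = -22 + d - sqrt(2))
(Z(c(2, 6)) + X(-52))/(3527 + 3550) = ((-22 + 4 - sqrt(2)) - 3*(-52))/(3527 + 3550) = ((-18 - sqrt(2)) + 156)/7077 = (138 - sqrt(2))*(1/7077) = 46/2359 - sqrt(2)/7077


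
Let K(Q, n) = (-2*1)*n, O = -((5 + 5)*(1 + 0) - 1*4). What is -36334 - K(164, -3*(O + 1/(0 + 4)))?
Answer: -72599/2 ≈ -36300.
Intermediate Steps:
O = -6 (O = -(10*1 - 4) = -(10 - 4) = -1*6 = -6)
K(Q, n) = -2*n
-36334 - K(164, -3*(O + 1/(0 + 4))) = -36334 - (-2)*(-3*(-6 + 1/(0 + 4))) = -36334 - (-2)*(-3*(-6 + 1/4)) = -36334 - (-2)*(-3*(-6 + ¼)) = -36334 - (-2)*(-3*(-23/4)) = -36334 - (-2)*69/4 = -36334 - 1*(-69/2) = -36334 + 69/2 = -72599/2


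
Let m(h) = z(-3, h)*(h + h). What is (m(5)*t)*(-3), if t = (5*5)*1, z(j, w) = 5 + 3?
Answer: -6000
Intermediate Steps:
z(j, w) = 8
t = 25 (t = 25*1 = 25)
m(h) = 16*h (m(h) = 8*(h + h) = 8*(2*h) = 16*h)
(m(5)*t)*(-3) = ((16*5)*25)*(-3) = (80*25)*(-3) = 2000*(-3) = -6000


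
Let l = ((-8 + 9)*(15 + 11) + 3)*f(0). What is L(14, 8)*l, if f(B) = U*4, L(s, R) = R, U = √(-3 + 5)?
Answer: 928*√2 ≈ 1312.4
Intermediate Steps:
U = √2 ≈ 1.4142
f(B) = 4*√2 (f(B) = √2*4 = 4*√2)
l = 116*√2 (l = ((-8 + 9)*(15 + 11) + 3)*(4*√2) = (1*26 + 3)*(4*√2) = (26 + 3)*(4*√2) = 29*(4*√2) = 116*√2 ≈ 164.05)
L(14, 8)*l = 8*(116*√2) = 928*√2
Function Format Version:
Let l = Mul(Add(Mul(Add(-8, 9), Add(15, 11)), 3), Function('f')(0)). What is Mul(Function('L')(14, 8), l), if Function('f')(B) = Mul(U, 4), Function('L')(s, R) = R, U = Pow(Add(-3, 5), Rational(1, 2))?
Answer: Mul(928, Pow(2, Rational(1, 2))) ≈ 1312.4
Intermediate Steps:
U = Pow(2, Rational(1, 2)) ≈ 1.4142
Function('f')(B) = Mul(4, Pow(2, Rational(1, 2))) (Function('f')(B) = Mul(Pow(2, Rational(1, 2)), 4) = Mul(4, Pow(2, Rational(1, 2))))
l = Mul(116, Pow(2, Rational(1, 2))) (l = Mul(Add(Mul(Add(-8, 9), Add(15, 11)), 3), Mul(4, Pow(2, Rational(1, 2)))) = Mul(Add(Mul(1, 26), 3), Mul(4, Pow(2, Rational(1, 2)))) = Mul(Add(26, 3), Mul(4, Pow(2, Rational(1, 2)))) = Mul(29, Mul(4, Pow(2, Rational(1, 2)))) = Mul(116, Pow(2, Rational(1, 2))) ≈ 164.05)
Mul(Function('L')(14, 8), l) = Mul(8, Mul(116, Pow(2, Rational(1, 2)))) = Mul(928, Pow(2, Rational(1, 2)))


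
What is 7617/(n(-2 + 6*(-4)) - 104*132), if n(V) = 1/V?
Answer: -198042/356929 ≈ -0.55485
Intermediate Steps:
7617/(n(-2 + 6*(-4)) - 104*132) = 7617/(1/(-2 + 6*(-4)) - 104*132) = 7617/(1/(-2 - 24) - 13728) = 7617/(1/(-26) - 13728) = 7617/(-1/26 - 13728) = 7617/(-356929/26) = 7617*(-26/356929) = -198042/356929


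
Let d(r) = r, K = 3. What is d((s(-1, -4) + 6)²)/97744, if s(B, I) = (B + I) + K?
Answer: 1/6109 ≈ 0.00016369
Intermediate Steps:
s(B, I) = 3 + B + I (s(B, I) = (B + I) + 3 = 3 + B + I)
d((s(-1, -4) + 6)²)/97744 = ((3 - 1 - 4) + 6)²/97744 = (-2 + 6)²*(1/97744) = 4²*(1/97744) = 16*(1/97744) = 1/6109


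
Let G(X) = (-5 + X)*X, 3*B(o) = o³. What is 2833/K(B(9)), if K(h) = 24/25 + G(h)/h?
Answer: 70825/5974 ≈ 11.856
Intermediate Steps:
B(o) = o³/3
G(X) = X*(-5 + X)
K(h) = -101/25 + h (K(h) = 24/25 + (h*(-5 + h))/h = 24*(1/25) + (-5 + h) = 24/25 + (-5 + h) = -101/25 + h)
2833/K(B(9)) = 2833/(-101/25 + (⅓)*9³) = 2833/(-101/25 + (⅓)*729) = 2833/(-101/25 + 243) = 2833/(5974/25) = 2833*(25/5974) = 70825/5974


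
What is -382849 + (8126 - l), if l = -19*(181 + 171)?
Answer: -368035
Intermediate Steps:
l = -6688 (l = -19*352 = -6688)
-382849 + (8126 - l) = -382849 + (8126 - 1*(-6688)) = -382849 + (8126 + 6688) = -382849 + 14814 = -368035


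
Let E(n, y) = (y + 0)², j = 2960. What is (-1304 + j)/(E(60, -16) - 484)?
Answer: -138/19 ≈ -7.2632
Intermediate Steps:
E(n, y) = y²
(-1304 + j)/(E(60, -16) - 484) = (-1304 + 2960)/((-16)² - 484) = 1656/(256 - 484) = 1656/(-228) = 1656*(-1/228) = -138/19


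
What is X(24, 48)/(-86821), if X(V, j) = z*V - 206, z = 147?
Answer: -3322/86821 ≈ -0.038263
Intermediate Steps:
X(V, j) = -206 + 147*V (X(V, j) = 147*V - 206 = -206 + 147*V)
X(24, 48)/(-86821) = (-206 + 147*24)/(-86821) = (-206 + 3528)*(-1/86821) = 3322*(-1/86821) = -3322/86821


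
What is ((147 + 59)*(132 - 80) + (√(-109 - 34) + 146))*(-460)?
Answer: -4994680 - 460*I*√143 ≈ -4.9947e+6 - 5500.8*I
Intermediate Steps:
((147 + 59)*(132 - 80) + (√(-109 - 34) + 146))*(-460) = (206*52 + (√(-143) + 146))*(-460) = (10712 + (I*√143 + 146))*(-460) = (10712 + (146 + I*√143))*(-460) = (10858 + I*√143)*(-460) = -4994680 - 460*I*√143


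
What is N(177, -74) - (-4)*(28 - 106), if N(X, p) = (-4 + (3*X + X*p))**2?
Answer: 158029729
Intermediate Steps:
N(X, p) = (-4 + 3*X + X*p)**2
N(177, -74) - (-4)*(28 - 106) = (-4 + 3*177 + 177*(-74))**2 - (-4)*(28 - 106) = (-4 + 531 - 13098)**2 - (-4)*(-78) = (-12571)**2 - 1*312 = 158030041 - 312 = 158029729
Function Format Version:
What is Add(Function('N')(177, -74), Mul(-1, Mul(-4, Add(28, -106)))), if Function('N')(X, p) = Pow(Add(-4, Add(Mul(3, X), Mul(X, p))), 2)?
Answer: 158029729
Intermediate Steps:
Function('N')(X, p) = Pow(Add(-4, Mul(3, X), Mul(X, p)), 2)
Add(Function('N')(177, -74), Mul(-1, Mul(-4, Add(28, -106)))) = Add(Pow(Add(-4, Mul(3, 177), Mul(177, -74)), 2), Mul(-1, Mul(-4, Add(28, -106)))) = Add(Pow(Add(-4, 531, -13098), 2), Mul(-1, Mul(-4, -78))) = Add(Pow(-12571, 2), Mul(-1, 312)) = Add(158030041, -312) = 158029729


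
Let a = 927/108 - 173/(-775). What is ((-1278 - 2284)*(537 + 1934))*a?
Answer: -360434097751/4650 ≈ -7.7513e+7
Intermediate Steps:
a = 81901/9300 (a = 927*(1/108) - 173*(-1/775) = 103/12 + 173/775 = 81901/9300 ≈ 8.8066)
((-1278 - 2284)*(537 + 1934))*a = ((-1278 - 2284)*(537 + 1934))*(81901/9300) = -3562*2471*(81901/9300) = -8801702*81901/9300 = -360434097751/4650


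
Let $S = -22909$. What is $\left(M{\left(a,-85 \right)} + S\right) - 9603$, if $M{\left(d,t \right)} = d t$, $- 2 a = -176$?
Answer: $-39992$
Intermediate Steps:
$a = 88$ ($a = \left(- \frac{1}{2}\right) \left(-176\right) = 88$)
$\left(M{\left(a,-85 \right)} + S\right) - 9603 = \left(88 \left(-85\right) - 22909\right) - 9603 = \left(-7480 - 22909\right) - 9603 = -30389 - 9603 = -39992$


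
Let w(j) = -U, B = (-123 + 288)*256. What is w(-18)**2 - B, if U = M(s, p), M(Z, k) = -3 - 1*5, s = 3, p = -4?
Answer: -42176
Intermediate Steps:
B = 42240 (B = 165*256 = 42240)
M(Z, k) = -8 (M(Z, k) = -3 - 5 = -8)
U = -8
w(j) = 8 (w(j) = -1*(-8) = 8)
w(-18)**2 - B = 8**2 - 1*42240 = 64 - 42240 = -42176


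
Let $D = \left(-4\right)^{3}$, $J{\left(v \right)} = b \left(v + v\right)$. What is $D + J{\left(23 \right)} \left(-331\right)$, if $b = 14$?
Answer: $-213228$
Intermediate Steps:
$J{\left(v \right)} = 28 v$ ($J{\left(v \right)} = 14 \left(v + v\right) = 14 \cdot 2 v = 28 v$)
$D = -64$
$D + J{\left(23 \right)} \left(-331\right) = -64 + 28 \cdot 23 \left(-331\right) = -64 + 644 \left(-331\right) = -64 - 213164 = -213228$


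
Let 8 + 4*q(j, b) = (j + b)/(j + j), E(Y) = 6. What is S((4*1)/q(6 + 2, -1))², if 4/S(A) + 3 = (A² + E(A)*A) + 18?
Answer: 3429742096/9859497025 ≈ 0.34786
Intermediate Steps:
q(j, b) = -2 + (b + j)/(8*j) (q(j, b) = -2 + ((j + b)/(j + j))/4 = -2 + ((b + j)/((2*j)))/4 = -2 + ((b + j)*(1/(2*j)))/4 = -2 + ((b + j)/(2*j))/4 = -2 + (b + j)/(8*j))
S(A) = 4/(15 + A² + 6*A) (S(A) = 4/(-3 + ((A² + 6*A) + 18)) = 4/(-3 + (18 + A² + 6*A)) = 4/(15 + A² + 6*A))
S((4*1)/q(6 + 2, -1))² = (4/(15 + ((4*1)/(((-1 - 15*(6 + 2))/(8*(6 + 2)))))² + 6*((4*1)/(((-1 - 15*(6 + 2))/(8*(6 + 2)))))))² = (4/(15 + (4/(((⅛)*(-1 - 15*8)/8)))² + 6*(4/(((⅛)*(-1 - 15*8)/8)))))² = (4/(15 + (4/(((⅛)*(⅛)*(-1 - 120))))² + 6*(4/(((⅛)*(⅛)*(-1 - 120))))))² = (4/(15 + (4/(((⅛)*(⅛)*(-121))))² + 6*(4/(((⅛)*(⅛)*(-121))))))² = (4/(15 + (4/(-121/64))² + 6*(4/(-121/64))))² = (4/(15 + (4*(-64/121))² + 6*(4*(-64/121))))² = (4/(15 + (-256/121)² + 6*(-256/121)))² = (4/(15 + 65536/14641 - 1536/121))² = (4/(99295/14641))² = (4*(14641/99295))² = (58564/99295)² = 3429742096/9859497025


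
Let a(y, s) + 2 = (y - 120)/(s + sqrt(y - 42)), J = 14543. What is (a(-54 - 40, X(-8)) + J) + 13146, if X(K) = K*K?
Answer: 14644711/529 + 107*I*sqrt(34)/1058 ≈ 27684.0 + 0.58971*I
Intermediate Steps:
X(K) = K**2
a(y, s) = -2 + (-120 + y)/(s + sqrt(-42 + y)) (a(y, s) = -2 + (y - 120)/(s + sqrt(y - 42)) = -2 + (-120 + y)/(s + sqrt(-42 + y)))
(a(-54 - 40, X(-8)) + J) + 13146 = ((-120 + (-54 - 40) - 2*(-8)**2 - 2*sqrt(-42 + (-54 - 40)))/((-8)**2 + sqrt(-42 + (-54 - 40))) + 14543) + 13146 = ((-120 - 94 - 2*64 - 2*sqrt(-42 - 94))/(64 + sqrt(-42 - 94)) + 14543) + 13146 = ((-120 - 94 - 128 - 4*I*sqrt(34))/(64 + sqrt(-136)) + 14543) + 13146 = ((-120 - 94 - 128 - 4*I*sqrt(34))/(64 + 2*I*sqrt(34)) + 14543) + 13146 = ((-342 - 4*I*sqrt(34))/(64 + 2*I*sqrt(34)) + 14543) + 13146 = (14543 + (-342 - 4*I*sqrt(34))/(64 + 2*I*sqrt(34))) + 13146 = 27689 + (-342 - 4*I*sqrt(34))/(64 + 2*I*sqrt(34))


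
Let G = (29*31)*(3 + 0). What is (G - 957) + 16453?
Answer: 18193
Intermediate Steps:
G = 2697 (G = 899*3 = 2697)
(G - 957) + 16453 = (2697 - 957) + 16453 = 1740 + 16453 = 18193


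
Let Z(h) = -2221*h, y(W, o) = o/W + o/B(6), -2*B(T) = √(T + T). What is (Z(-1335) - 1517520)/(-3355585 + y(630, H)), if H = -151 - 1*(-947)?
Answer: -481961404446056325/1117267745099951929 + 38109740665500*√3/1117267745099951929 ≈ -0.43132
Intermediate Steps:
B(T) = -√2*√T/2 (B(T) = -√(T + T)/2 = -√2*√T/2)
H = 796 (H = -151 + 947 = 796)
y(W, o) = o/W - o*√3/3 (y(W, o) = o/W + o/((-√2*√6/2)) = o/W + o/((-√3)) = o/W + o*(-√3/3) = o/W - o*√3/3)
(Z(-1335) - 1517520)/(-3355585 + y(630, H)) = (-2221*(-1335) - 1517520)/(-3355585 + (796/630 - ⅓*796*√3)) = (2965035 - 1517520)/(-3355585 + (796*(1/630) - 796*√3/3)) = 1447515/(-3355585 + (398/315 - 796*√3/3)) = 1447515/(-1057008877/315 - 796*√3/3)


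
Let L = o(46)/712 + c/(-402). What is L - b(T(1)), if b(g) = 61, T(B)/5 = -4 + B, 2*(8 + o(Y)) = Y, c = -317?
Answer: -8613965/143112 ≈ -60.190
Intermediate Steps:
o(Y) = -8 + Y/2
T(B) = -20 + 5*B (T(B) = 5*(-4 + B) = -20 + 5*B)
L = 115867/143112 (L = (-8 + (1/2)*46)/712 - 317/(-402) = (-8 + 23)*(1/712) - 317*(-1/402) = 15*(1/712) + 317/402 = 15/712 + 317/402 = 115867/143112 ≈ 0.80962)
L - b(T(1)) = 115867/143112 - 1*61 = 115867/143112 - 61 = -8613965/143112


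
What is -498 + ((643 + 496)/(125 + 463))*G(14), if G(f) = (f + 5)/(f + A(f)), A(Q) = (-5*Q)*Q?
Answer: -282889625/568008 ≈ -498.04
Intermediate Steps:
A(Q) = -5*Q**2
G(f) = (5 + f)/(f - 5*f**2) (G(f) = (f + 5)/(f - 5*f**2) = (5 + f)/(f - 5*f**2))
-498 + ((643 + 496)/(125 + 463))*G(14) = -498 + ((643 + 496)/(125 + 463))*((-5 - 1*14)/(14*(-1 + 5*14))) = -498 + (1139/588)*((-5 - 14)/(14*(-1 + 70))) = -498 + (1139*(1/588))*((1/14)*(-19)/69) = -498 + 1139*((1/14)*(1/69)*(-19))/588 = -498 + (1139/588)*(-19/966) = -498 - 21641/568008 = -282889625/568008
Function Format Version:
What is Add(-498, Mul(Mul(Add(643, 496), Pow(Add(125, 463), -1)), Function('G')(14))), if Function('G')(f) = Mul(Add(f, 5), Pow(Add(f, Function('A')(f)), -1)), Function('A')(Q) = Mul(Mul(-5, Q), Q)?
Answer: Rational(-282889625, 568008) ≈ -498.04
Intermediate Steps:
Function('A')(Q) = Mul(-5, Pow(Q, 2))
Function('G')(f) = Mul(Pow(Add(f, Mul(-5, Pow(f, 2))), -1), Add(5, f)) (Function('G')(f) = Mul(Add(f, 5), Pow(Add(f, Mul(-5, Pow(f, 2))), -1)) = Mul(Add(5, f), Pow(Add(f, Mul(-5, Pow(f, 2))), -1)) = Mul(Pow(Add(f, Mul(-5, Pow(f, 2))), -1), Add(5, f)))
Add(-498, Mul(Mul(Add(643, 496), Pow(Add(125, 463), -1)), Function('G')(14))) = Add(-498, Mul(Mul(Add(643, 496), Pow(Add(125, 463), -1)), Mul(Pow(14, -1), Pow(Add(-1, Mul(5, 14)), -1), Add(-5, Mul(-1, 14))))) = Add(-498, Mul(Mul(1139, Pow(588, -1)), Mul(Rational(1, 14), Pow(Add(-1, 70), -1), Add(-5, -14)))) = Add(-498, Mul(Mul(1139, Rational(1, 588)), Mul(Rational(1, 14), Pow(69, -1), -19))) = Add(-498, Mul(Rational(1139, 588), Mul(Rational(1, 14), Rational(1, 69), -19))) = Add(-498, Mul(Rational(1139, 588), Rational(-19, 966))) = Add(-498, Rational(-21641, 568008)) = Rational(-282889625, 568008)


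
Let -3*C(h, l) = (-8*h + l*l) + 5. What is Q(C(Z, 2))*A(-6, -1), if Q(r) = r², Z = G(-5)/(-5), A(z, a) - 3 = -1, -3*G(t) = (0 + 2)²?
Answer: 21218/2025 ≈ 10.478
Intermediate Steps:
G(t) = -4/3 (G(t) = -(0 + 2)²/3 = -⅓*2² = -⅓*4 = -4/3)
A(z, a) = 2 (A(z, a) = 3 - 1 = 2)
Z = 4/15 (Z = -4/3/(-5) = -4/3*(-⅕) = 4/15 ≈ 0.26667)
C(h, l) = -5/3 - l²/3 + 8*h/3 (C(h, l) = -((-8*h + l*l) + 5)/3 = -((-8*h + l²) + 5)/3 = -((l² - 8*h) + 5)/3 = -(5 + l² - 8*h)/3 = -5/3 - l²/3 + 8*h/3)
Q(C(Z, 2))*A(-6, -1) = (-5/3 - ⅓*2² + (8/3)*(4/15))²*2 = (-5/3 - ⅓*4 + 32/45)²*2 = (-5/3 - 4/3 + 32/45)²*2 = (-103/45)²*2 = (10609/2025)*2 = 21218/2025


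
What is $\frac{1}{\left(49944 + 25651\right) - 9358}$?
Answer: $\frac{1}{66237} \approx 1.5097 \cdot 10^{-5}$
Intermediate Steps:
$\frac{1}{\left(49944 + 25651\right) - 9358} = \frac{1}{75595 - 9358} = \frac{1}{66237}$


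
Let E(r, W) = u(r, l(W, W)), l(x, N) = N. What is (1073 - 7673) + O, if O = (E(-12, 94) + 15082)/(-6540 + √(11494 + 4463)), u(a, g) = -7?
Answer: -31365092700/4750627 - 15075*√197/4750627 ≈ -6602.4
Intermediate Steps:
E(r, W) = -7
O = 15075/(-6540 + 9*√197) (O = (-7 + 15082)/(-6540 + √(11494 + 4463)) = 15075/(-6540 + √15957) = 15075/(-6540 + 9*√197) ≈ -2.3504)
(1073 - 7673) + O = (1073 - 7673) + (-10954500/4750627 - 15075*√197/4750627) = -6600 + (-10954500/4750627 - 15075*√197/4750627) = -31365092700/4750627 - 15075*√197/4750627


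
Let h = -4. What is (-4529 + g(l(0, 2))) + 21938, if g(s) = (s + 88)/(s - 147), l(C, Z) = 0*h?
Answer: 2559035/147 ≈ 17408.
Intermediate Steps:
l(C, Z) = 0 (l(C, Z) = 0*(-4) = 0)
g(s) = (88 + s)/(-147 + s)
(-4529 + g(l(0, 2))) + 21938 = (-4529 + (88 + 0)/(-147 + 0)) + 21938 = (-4529 + 88/(-147)) + 21938 = (-4529 - 1/147*88) + 21938 = (-4529 - 88/147) + 21938 = -665851/147 + 21938 = 2559035/147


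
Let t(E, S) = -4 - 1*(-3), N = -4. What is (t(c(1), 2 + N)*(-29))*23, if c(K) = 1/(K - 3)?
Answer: 667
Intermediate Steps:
c(K) = 1/(-3 + K)
t(E, S) = -1 (t(E, S) = -4 + 3 = -1)
(t(c(1), 2 + N)*(-29))*23 = -1*(-29)*23 = 29*23 = 667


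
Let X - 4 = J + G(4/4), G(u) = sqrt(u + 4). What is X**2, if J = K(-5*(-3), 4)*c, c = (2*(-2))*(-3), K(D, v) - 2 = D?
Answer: (208 + sqrt(5))**2 ≈ 44199.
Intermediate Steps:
K(D, v) = 2 + D
c = 12 (c = -4*(-3) = 12)
G(u) = sqrt(4 + u)
J = 204 (J = (2 - 5*(-3))*12 = (2 + 15)*12 = 17*12 = 204)
X = 208 + sqrt(5) (X = 4 + (204 + sqrt(4 + 4/4)) = 4 + (204 + sqrt(4 + 4*(1/4))) = 4 + (204 + sqrt(4 + 1)) = 4 + (204 + sqrt(5)) = 208 + sqrt(5) ≈ 210.24)
X**2 = (208 + sqrt(5))**2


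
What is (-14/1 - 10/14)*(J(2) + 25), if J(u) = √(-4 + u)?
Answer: -2575/7 - 103*I*√2/7 ≈ -367.86 - 20.809*I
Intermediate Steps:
(-14/1 - 10/14)*(J(2) + 25) = (-14/1 - 10/14)*(√(-4 + 2) + 25) = (-14*1 - 10*1/14)*(√(-2) + 25) = (-14 - 5/7)*(I*√2 + 25) = -103*(25 + I*√2)/7 = -2575/7 - 103*I*√2/7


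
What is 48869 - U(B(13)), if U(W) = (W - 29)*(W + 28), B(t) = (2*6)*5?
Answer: 46141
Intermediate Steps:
B(t) = 60 (B(t) = 12*5 = 60)
U(W) = (-29 + W)*(28 + W)
48869 - U(B(13)) = 48869 - (-812 + 60² - 1*60) = 48869 - (-812 + 3600 - 60) = 48869 - 1*2728 = 48869 - 2728 = 46141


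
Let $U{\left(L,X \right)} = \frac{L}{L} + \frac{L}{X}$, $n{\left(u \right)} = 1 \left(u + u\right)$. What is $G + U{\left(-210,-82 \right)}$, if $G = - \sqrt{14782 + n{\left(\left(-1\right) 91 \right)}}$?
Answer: $\frac{146}{41} - 10 \sqrt{146} \approx -117.27$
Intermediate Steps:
$n{\left(u \right)} = 2 u$ ($n{\left(u \right)} = 1 \cdot 2 u = 2 u$)
$U{\left(L,X \right)} = 1 + \frac{L}{X}$
$G = - 10 \sqrt{146}$ ($G = - \sqrt{14782 + 2 \left(\left(-1\right) 91\right)} = - \sqrt{14782 + 2 \left(-91\right)} = - \sqrt{14782 - 182} = - \sqrt{14600} = - 10 \sqrt{146} \approx -120.83$)
$G + U{\left(-210,-82 \right)} = - 10 \sqrt{146} + \frac{-210 - 82}{-82} = - 10 \sqrt{146} - - \frac{146}{41} = - 10 \sqrt{146} + \frac{146}{41} = \frac{146}{41} - 10 \sqrt{146}$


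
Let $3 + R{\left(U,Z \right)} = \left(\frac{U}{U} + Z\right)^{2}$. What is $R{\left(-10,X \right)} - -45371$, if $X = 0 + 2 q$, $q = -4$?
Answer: $45417$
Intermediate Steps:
$X = -8$ ($X = 0 + 2 \left(-4\right) = 0 - 8 = -8$)
$R{\left(U,Z \right)} = -3 + \left(1 + Z\right)^{2}$ ($R{\left(U,Z \right)} = -3 + \left(\frac{U}{U} + Z\right)^{2} = -3 + \left(1 + Z\right)^{2}$)
$R{\left(-10,X \right)} - -45371 = \left(-3 + \left(1 - 8\right)^{2}\right) - -45371 = \left(-3 + \left(-7\right)^{2}\right) + 45371 = \left(-3 + 49\right) + 45371 = 46 + 45371 = 45417$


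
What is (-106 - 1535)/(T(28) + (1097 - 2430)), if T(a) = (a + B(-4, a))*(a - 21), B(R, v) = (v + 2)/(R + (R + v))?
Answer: 1094/751 ≈ 1.4567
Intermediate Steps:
B(R, v) = (2 + v)/(v + 2*R)
T(a) = (-21 + a)*(a + (2 + a)/(-8 + a)) (T(a) = (a + (2 + a)/(a + 2*(-4)))*(a - 21) = (a + (2 + a)/(a - 8))*(-21 + a) = (a + (2 + a)/(-8 + a))*(-21 + a) = (-21 + a)*(a + (2 + a)/(-8 + a)))
(-106 - 1535)/(T(28) + (1097 - 2430)) = (-106 - 1535)/((-42 + 28**3 - 28*28**2 + 149*28)/(-8 + 28) + (1097 - 2430)) = -1641/((-42 + 21952 - 28*784 + 4172)/20 - 1333) = -1641/((-42 + 21952 - 21952 + 4172)/20 - 1333) = -1641/((1/20)*4130 - 1333) = -1641/(413/2 - 1333) = -1641/(-2253/2) = -1641*(-2/2253) = 1094/751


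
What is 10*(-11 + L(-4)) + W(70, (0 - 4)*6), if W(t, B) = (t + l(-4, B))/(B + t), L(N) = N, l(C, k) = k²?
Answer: -3127/23 ≈ -135.96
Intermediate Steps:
W(t, B) = (t + B²)/(B + t)
10*(-11 + L(-4)) + W(70, (0 - 4)*6) = 10*(-11 - 4) + (70 + ((0 - 4)*6)²)/((0 - 4)*6 + 70) = 10*(-15) + (70 + (-4*6)²)/(-4*6 + 70) = -150 + (70 + (-24)²)/(-24 + 70) = -150 + (70 + 576)/46 = -150 + (1/46)*646 = -150 + 323/23 = -3127/23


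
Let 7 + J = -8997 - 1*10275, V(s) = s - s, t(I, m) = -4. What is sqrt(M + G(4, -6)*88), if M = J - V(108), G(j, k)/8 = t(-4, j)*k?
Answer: I*sqrt(2383) ≈ 48.816*I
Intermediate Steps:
V(s) = 0
J = -19279 (J = -7 + (-8997 - 1*10275) = -7 + (-8997 - 10275) = -7 - 19272 = -19279)
G(j, k) = -32*k (G(j, k) = 8*(-4*k) = -32*k)
M = -19279 (M = -19279 - 1*0 = -19279 + 0 = -19279)
sqrt(M + G(4, -6)*88) = sqrt(-19279 - 32*(-6)*88) = sqrt(-19279 + 192*88) = sqrt(-19279 + 16896) = sqrt(-2383) = I*sqrt(2383)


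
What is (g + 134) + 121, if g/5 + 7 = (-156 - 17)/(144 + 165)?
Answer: 67115/309 ≈ 217.20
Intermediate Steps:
g = -11680/309 (g = -35 + 5*((-156 - 17)/(144 + 165)) = -35 + 5*(-173/309) = -35 - 865/309 = -11680/309 ≈ -37.799)
(g + 134) + 121 = (-11680/309 + 134) + 121 = 29726/309 + 121 = 67115/309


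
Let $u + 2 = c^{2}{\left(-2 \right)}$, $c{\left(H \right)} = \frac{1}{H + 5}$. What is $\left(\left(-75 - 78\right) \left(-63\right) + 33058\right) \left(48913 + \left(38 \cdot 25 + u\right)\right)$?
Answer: $\frac{19160278750}{9} \approx 2.1289 \cdot 10^{9}$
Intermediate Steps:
$c{\left(H \right)} = \frac{1}{5 + H}$
$u = - \frac{17}{9}$ ($u = -2 + \left(\frac{1}{5 - 2}\right)^{2} = -2 + \left(\frac{1}{3}\right)^{2} = -2 + \frac{1}{9} = - \frac{17}{9} \approx -1.8889$)
$\left(\left(-75 - 78\right) \left(-63\right) + 33058\right) \left(48913 + \left(38 \cdot 25 + u\right)\right) = \left(\left(-75 - 78\right) \left(-63\right) + 33058\right) \left(48913 + \left(38 \cdot 25 - \frac{17}{9}\right)\right) = \left(\left(-153\right) \left(-63\right) + 33058\right) \left(48913 + \left(950 - \frac{17}{9}\right)\right) = \left(9639 + 33058\right) \left(48913 + \frac{8533}{9}\right) = 42697 \cdot \frac{448750}{9} = \frac{19160278750}{9}$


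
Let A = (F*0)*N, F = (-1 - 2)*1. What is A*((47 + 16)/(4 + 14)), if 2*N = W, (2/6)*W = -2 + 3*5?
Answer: 0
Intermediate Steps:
F = -3 (F = -3*1 = -3)
W = 39 (W = 3*(-2 + 3*5) = 3*(-2 + 15) = 3*13 = 39)
N = 39/2 (N = (½)*39 = 39/2 ≈ 19.500)
A = 0 (A = -3*0*(39/2) = 0*(39/2) = 0)
A*((47 + 16)/(4 + 14)) = 0*((47 + 16)/(4 + 14)) = 0*(63/18) = 0*(63*(1/18)) = 0*(7/2) = 0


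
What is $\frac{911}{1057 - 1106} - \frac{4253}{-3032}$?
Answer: $- \frac{2553755}{148568} \approx -17.189$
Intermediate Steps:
$\frac{911}{1057 - 1106} - \frac{4253}{-3032} = \frac{911}{-49} - - \frac{4253}{3032} = 911 \left(- \frac{1}{49}\right) + \frac{4253}{3032} = - \frac{911}{49} + \frac{4253}{3032} = - \frac{2553755}{148568}$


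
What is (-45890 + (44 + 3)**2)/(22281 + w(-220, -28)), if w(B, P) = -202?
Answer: -43681/22079 ≈ -1.9784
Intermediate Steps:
(-45890 + (44 + 3)**2)/(22281 + w(-220, -28)) = (-45890 + (44 + 3)**2)/(22281 - 202) = (-45890 + 47**2)/22079 = (-45890 + 2209)*(1/22079) = -43681*1/22079 = -43681/22079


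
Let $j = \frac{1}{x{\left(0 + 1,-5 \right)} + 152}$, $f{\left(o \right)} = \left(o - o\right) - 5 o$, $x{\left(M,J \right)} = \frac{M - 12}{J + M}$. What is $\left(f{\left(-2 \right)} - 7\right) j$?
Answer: $\frac{12}{619} \approx 0.019386$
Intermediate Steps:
$x{\left(M,J \right)} = \frac{-12 + M}{J + M}$
$f{\left(o \right)} = - 5 o$ ($f{\left(o \right)} = 0 - 5 o = - 5 o$)
$j = \frac{4}{619}$ ($j = \frac{1}{\frac{-12 + \left(0 + 1\right)}{-5 + \left(0 + 1\right)} + 152} = \frac{1}{\frac{-12 + 1}{-5 + 1} + 152} = \frac{1}{\frac{1}{-4} \left(-11\right) + 152} = \frac{1}{\left(- \frac{1}{4}\right) \left(-11\right) + 152} = \frac{1}{\frac{11}{4} + 152} = \frac{1}{\frac{619}{4}} = \frac{4}{619} \approx 0.006462$)
$\left(f{\left(-2 \right)} - 7\right) j = \left(\left(-5\right) \left(-2\right) - 7\right) \frac{4}{619} = \left(10 - 7\right) \frac{4}{619} = 3 \cdot \frac{4}{619} = \frac{12}{619}$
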